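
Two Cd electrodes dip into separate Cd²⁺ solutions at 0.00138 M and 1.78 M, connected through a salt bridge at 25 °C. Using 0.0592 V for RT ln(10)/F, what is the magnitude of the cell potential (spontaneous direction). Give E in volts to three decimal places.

+0.092 V

For a concentration cell E°cell = 0. The 1.78 M side is the cathode (reduction is favoured where [Cd²⁺] is higher).
With n = 2, E = −(0.0592/2) log([Cd²⁺]ₐₙ/[Cd²⁺]꜀ₐₜ) = −(0.0592/2) log(0.00138/1.78) = −(0.0592/2)(-3.111) = +0.092 V.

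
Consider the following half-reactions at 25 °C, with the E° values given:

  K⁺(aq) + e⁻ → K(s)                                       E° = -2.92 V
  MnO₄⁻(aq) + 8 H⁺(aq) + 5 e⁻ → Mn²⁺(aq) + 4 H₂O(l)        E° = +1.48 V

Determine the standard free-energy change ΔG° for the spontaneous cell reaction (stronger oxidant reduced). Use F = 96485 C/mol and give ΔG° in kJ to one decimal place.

MnO₄⁻/Mn²⁺ (E° = +1.48 V) is the cathode; K⁺/K (E° = -2.92 V) is the anode, so E°cell = +4.40 V.
Balancing electrons gives n = 5 (lcm of 5 and 1).
ΔG° = −nFE° = −(5)(96485)(+4.40) = -2,122,670 J = -2122.7 kJ.

-2122.7 kJ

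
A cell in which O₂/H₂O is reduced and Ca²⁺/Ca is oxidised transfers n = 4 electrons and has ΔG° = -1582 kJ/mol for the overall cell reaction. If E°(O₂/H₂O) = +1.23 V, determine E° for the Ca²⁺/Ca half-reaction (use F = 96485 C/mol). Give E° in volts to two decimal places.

E°cell = −ΔG°/(nF) = −(-1582×10³)/((4)(96485)) = +4.099 V.
Since O₂/H₂O is the cathode and Ca²⁺/Ca the anode, E°cell = E°(O₂/H₂O) − E°(Ca²⁺/Ca).
So E°(Ca²⁺/Ca) = E°(O₂/H₂O) − E°cell = (+1.23) − (+4.099) = -2.87 V.

-2.87 V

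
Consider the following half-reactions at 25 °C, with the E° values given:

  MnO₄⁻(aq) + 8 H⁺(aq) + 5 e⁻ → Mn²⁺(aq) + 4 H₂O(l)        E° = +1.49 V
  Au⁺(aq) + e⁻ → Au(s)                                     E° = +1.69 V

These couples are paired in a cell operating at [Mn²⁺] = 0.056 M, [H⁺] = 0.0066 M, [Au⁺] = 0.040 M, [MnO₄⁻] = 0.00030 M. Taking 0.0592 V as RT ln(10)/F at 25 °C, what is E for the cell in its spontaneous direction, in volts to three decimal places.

Au⁺/Au is the cathode (higher E°), MnO₄⁻/Mn²⁺ the anode: E°cell = +1.69 − (+1.49) = +0.20 V, n = 5.
Overall: 5 Au⁺(aq) + Mn²⁺(aq) + 4 H₂O(l) → 5 Au(s) + MnO₄⁻(aq) + 8 H⁺(aq)
Q = [MnO₄⁻]·[H⁺]^8 / ([Au⁺]^5·[Mn²⁺]); log Q = -12.725.
E = E° − (0.0592/n) log Q = +0.20 − (0.0592/5)(-12.725) = +0.351 V.

+0.351 V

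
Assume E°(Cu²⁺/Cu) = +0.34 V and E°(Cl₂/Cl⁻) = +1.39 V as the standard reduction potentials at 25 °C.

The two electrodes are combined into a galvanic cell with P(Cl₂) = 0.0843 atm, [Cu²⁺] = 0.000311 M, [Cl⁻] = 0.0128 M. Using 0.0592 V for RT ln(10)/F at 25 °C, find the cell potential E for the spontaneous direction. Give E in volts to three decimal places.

+1.234 V

Cl₂/Cl⁻ is the cathode (higher E°), Cu²⁺/Cu the anode: E°cell = +1.39 − (+0.34) = +1.05 V, n = 2.
Overall: Cl₂(g) + Cu(s) → 2 Cl⁻(aq) + Cu²⁺(aq)
Q = [Cl⁻]^2·[Cu²⁺] / (P(Cl₂)); log Q = -6.219.
E = E° − (0.0592/n) log Q = +1.05 − (0.0592/2)(-6.219) = +1.234 V.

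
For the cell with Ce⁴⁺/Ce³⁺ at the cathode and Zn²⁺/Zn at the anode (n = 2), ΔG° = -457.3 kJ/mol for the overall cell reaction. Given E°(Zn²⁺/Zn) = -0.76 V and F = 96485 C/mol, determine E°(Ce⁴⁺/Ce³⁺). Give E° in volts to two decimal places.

E°cell = −ΔG°/(nF) = −(-457.3×10³)/((2)(96485)) = +2.370 V.
Since Ce⁴⁺/Ce³⁺ is the cathode and Zn²⁺/Zn the anode, E°cell = E°(Ce⁴⁺/Ce³⁺) − E°(Zn²⁺/Zn).
So E°(Ce⁴⁺/Ce³⁺) = E°cell + E°(Zn²⁺/Zn) = +2.370 + (-0.76) = +1.61 V.

+1.61 V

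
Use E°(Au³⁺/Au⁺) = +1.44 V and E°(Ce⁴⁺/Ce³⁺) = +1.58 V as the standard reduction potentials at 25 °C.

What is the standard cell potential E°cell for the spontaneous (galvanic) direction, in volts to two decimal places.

+0.14 V

The Ce⁴⁺/Ce³⁺ couple has the higher reduction potential, so it is the cathode; Au³⁺/Au⁺ is oxidised at the anode.
E°cell = E°(cathode) − E°(anode) = (+1.58) − (+1.44) = +0.14 V.
Since E°cell > 0, the reaction is spontaneous under standard conditions.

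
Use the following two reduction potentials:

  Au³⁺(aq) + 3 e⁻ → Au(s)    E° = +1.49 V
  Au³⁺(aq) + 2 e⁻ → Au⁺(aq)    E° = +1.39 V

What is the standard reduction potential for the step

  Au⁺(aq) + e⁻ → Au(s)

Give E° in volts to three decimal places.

+1.690 V

Sequential free energies add, so n₃E°₃ = n₁E°₁ + n₂E°₂.
With n₃ = 3, and the known step contributing 2×(+1.39) V, the unknown satisfies 1·E° = 3×(+1.49) − 2×(+1.39) = +1.690.
E° = +1.690 / 1 = +1.690 V.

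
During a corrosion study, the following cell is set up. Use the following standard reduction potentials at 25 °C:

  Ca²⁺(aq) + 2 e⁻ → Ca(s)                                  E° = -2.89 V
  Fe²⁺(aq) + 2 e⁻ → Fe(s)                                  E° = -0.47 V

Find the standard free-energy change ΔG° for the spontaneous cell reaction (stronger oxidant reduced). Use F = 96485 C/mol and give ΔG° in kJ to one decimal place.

-467.0 kJ

Fe²⁺/Fe (E° = -0.47 V) is the cathode; Ca²⁺/Ca (E° = -2.89 V) is the anode, so E°cell = +2.42 V.
Balancing electrons gives n = 2 (lcm of 2 and 2).
ΔG° = −nFE° = −(2)(96485)(+2.42) = -466,987 J = -467.0 kJ.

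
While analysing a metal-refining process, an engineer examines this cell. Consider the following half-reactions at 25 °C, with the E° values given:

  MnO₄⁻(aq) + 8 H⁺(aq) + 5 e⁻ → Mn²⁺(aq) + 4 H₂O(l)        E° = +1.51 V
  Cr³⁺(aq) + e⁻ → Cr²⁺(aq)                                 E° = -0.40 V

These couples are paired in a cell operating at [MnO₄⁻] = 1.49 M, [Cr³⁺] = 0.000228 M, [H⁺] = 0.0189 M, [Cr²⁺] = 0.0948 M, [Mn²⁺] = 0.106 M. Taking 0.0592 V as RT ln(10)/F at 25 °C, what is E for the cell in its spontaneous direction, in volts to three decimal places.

MnO₄⁻/Mn²⁺ is the cathode (higher E°), Cr³⁺/Cr²⁺ the anode: E°cell = +1.51 − (-0.40) = +1.91 V, n = 5.
Overall: MnO₄⁻(aq) + 8 H⁺(aq) + 5 Cr²⁺(aq) → Mn²⁺(aq) + 4 H₂O(l) + 5 Cr³⁺(aq)
Q = [Mn²⁺]·[Cr³⁺]^5 / ([MnO₄⁻]·[H⁺]^8·[Cr²⁺]^5); log Q = -0.454.
E = E° − (0.0592/n) log Q = +1.91 − (0.0592/5)(-0.454) = +1.915 V.

+1.915 V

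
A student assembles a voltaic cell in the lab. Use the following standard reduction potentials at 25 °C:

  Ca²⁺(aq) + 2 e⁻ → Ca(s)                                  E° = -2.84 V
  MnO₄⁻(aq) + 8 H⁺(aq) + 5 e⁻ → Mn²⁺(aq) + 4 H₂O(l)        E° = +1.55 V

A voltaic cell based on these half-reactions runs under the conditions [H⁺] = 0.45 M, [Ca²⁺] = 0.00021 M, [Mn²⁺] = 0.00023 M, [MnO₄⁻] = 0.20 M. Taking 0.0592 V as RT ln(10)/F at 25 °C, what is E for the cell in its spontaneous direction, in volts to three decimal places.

+4.501 V

MnO₄⁻/Mn²⁺ is the cathode (higher E°), Ca²⁺/Ca the anode: E°cell = +1.55 − (-2.84) = +4.39 V, n = 10.
Overall: 2 MnO₄⁻(aq) + 16 H⁺(aq) + 5 Ca(s) → 2 Mn²⁺(aq) + 8 H₂O(l) + 5 Ca²⁺(aq)
Q = [Mn²⁺]^2·[Ca²⁺]^5 / ([MnO₄⁻]^2·[H⁺]^16); log Q = -18.719.
E = E° − (0.0592/n) log Q = +4.39 − (0.0592/10)(-18.719) = +4.501 V.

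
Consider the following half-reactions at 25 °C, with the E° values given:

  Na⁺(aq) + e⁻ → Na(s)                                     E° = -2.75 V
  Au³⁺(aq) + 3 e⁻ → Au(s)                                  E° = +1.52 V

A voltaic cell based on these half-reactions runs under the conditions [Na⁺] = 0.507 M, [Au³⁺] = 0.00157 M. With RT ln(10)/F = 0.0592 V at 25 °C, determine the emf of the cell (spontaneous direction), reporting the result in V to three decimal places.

+4.232 V

Au³⁺/Au is the cathode (higher E°), Na⁺/Na the anode: E°cell = +1.52 − (-2.75) = +4.27 V, n = 3.
Overall: Au³⁺(aq) + 3 Na(s) → Au(s) + 3 Na⁺(aq)
Q = [Na⁺]^3 / ([Au³⁺]); log Q = 1.919.
E = E° − (0.0592/n) log Q = +4.27 − (0.0592/3)(1.919) = +4.232 V.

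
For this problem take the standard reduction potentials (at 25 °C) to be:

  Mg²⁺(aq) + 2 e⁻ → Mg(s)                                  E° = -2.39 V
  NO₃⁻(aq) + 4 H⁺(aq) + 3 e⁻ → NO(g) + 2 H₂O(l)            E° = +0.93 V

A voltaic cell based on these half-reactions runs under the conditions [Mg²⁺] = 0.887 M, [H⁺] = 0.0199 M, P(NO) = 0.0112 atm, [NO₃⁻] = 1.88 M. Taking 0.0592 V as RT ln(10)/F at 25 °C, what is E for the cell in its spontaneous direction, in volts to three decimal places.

NO₃⁻/NO is the cathode (higher E°), Mg²⁺/Mg the anode: E°cell = +0.93 − (-2.39) = +3.32 V, n = 6.
Overall: 2 NO₃⁻(aq) + 8 H⁺(aq) + 3 Mg(s) → 2 NO(g) + 4 H₂O(l) + 3 Mg²⁺(aq)
Q = P(NO)^2·[Mg²⁺]^3 / ([NO₃⁻]^2·[H⁺]^8); log Q = 9.003.
E = E° − (0.0592/n) log Q = +3.32 − (0.0592/6)(9.003) = +3.231 V.

+3.231 V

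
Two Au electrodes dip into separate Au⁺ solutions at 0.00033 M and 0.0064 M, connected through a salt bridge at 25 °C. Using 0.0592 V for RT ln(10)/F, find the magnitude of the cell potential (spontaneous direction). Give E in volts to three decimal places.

+0.076 V

For a concentration cell E°cell = 0. The 0.0064 M side is the cathode (reduction is favoured where [Au⁺] is higher).
With n = 1, E = −(0.0592/1) log([Au⁺]ₐₙ/[Au⁺]꜀ₐₜ) = −(0.0592/1) log(0.00033/0.0064) = −(0.0592/1)(-1.288) = +0.076 V.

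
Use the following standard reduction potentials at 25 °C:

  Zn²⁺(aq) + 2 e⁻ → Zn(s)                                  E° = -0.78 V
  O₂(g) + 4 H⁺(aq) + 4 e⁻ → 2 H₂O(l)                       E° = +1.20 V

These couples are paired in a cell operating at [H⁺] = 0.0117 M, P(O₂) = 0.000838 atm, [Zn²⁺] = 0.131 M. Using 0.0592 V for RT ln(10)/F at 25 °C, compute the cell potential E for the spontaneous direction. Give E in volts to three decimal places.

O₂/H₂O is the cathode (higher E°), Zn²⁺/Zn the anode: E°cell = +1.20 − (-0.78) = +1.98 V, n = 4.
Overall: O₂(g) + 4 H⁺(aq) + 2 Zn(s) → 2 H₂O(l) + 2 Zn²⁺(aq)
Q = [Zn²⁺]^2 / (P(O₂)·[H⁺]^4); log Q = 9.039.
E = E° − (0.0592/n) log Q = +1.98 − (0.0592/4)(9.039) = +1.846 V.

+1.846 V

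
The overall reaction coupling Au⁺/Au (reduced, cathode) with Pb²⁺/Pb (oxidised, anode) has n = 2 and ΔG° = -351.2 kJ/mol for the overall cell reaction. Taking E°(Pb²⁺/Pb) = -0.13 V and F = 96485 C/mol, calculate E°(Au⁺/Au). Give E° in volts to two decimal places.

E°cell = −ΔG°/(nF) = −(-351.2×10³)/((2)(96485)) = +1.820 V.
Since Au⁺/Au is the cathode and Pb²⁺/Pb the anode, E°cell = E°(Au⁺/Au) − E°(Pb²⁺/Pb).
So E°(Au⁺/Au) = E°cell + E°(Pb²⁺/Pb) = +1.820 + (-0.13) = +1.69 V.

+1.69 V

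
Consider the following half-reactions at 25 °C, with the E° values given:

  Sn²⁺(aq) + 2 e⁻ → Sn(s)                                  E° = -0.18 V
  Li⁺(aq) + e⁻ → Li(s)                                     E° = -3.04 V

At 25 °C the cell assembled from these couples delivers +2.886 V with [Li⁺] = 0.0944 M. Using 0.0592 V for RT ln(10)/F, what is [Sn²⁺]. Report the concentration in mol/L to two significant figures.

0.067 M

Sn²⁺/Sn is the cathode, Li⁺/Li the anode: E°cell = +2.86 V, n = 2.
Overall reaction: Sn²⁺(aq) + 2 Li(s) → Sn(s) + 2 Li⁺(aq); Q = [Li⁺]^2/[Sn²⁺]^1.
From E = E° − (0.0592/n) log Q: log Q = (E° − E)·n/0.0592 = (+2.86 − (+2.886))·2/0.0592 = -0.8784.
So 1·log[Sn²⁺] = 2·log(0.0944) − log Q = -2.0501 − (-0.8784) = -1.1717; [Sn²⁺] = 10^(-1.1717) ≈ 0.067 M.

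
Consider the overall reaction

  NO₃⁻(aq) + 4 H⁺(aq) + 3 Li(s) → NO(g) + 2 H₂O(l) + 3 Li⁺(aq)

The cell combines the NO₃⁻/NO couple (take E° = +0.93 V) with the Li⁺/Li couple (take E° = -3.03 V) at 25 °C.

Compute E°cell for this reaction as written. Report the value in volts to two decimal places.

The NO₃⁻/NO couple has the higher reduction potential, so it is the cathode; Li⁺/Li is oxidised at the anode.
E°cell = E°(cathode) − E°(anode) = (+0.93) − (-3.03) = +3.96 V.
Since E°cell > 0, the reaction is spontaneous under standard conditions.

+3.96 V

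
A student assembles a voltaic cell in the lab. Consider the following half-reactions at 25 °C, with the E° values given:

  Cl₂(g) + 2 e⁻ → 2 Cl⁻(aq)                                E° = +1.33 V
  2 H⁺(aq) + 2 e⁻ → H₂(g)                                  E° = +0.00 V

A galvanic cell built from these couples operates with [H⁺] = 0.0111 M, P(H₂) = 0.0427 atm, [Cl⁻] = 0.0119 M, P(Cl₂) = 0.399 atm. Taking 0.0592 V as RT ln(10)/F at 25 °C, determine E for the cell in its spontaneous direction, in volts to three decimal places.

Cl₂/Cl⁻ is the cathode (higher E°), H⁺/H₂ the anode: E°cell = +1.33 − (+0.00) = +1.33 V, n = 2.
Overall: Cl₂(g) + H₂(g) → 2 Cl⁻(aq) + 2 H⁺(aq)
Q = [Cl⁻]^2·[H⁺]^2 / (P(Cl₂)·P(H₂)); log Q = -5.990.
E = E° − (0.0592/n) log Q = +1.33 − (0.0592/2)(-5.990) = +1.507 V.

+1.507 V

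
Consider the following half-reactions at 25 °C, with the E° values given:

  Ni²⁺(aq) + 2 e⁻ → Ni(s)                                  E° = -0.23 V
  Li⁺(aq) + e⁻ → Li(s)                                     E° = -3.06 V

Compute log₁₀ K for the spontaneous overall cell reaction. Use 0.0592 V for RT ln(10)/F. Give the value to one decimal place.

95.6

Cathode: Ni²⁺/Ni; anode: Li⁺/Li. E°cell = +2.83 V, n = 2.
log K = nE°cell / 0.0592 = (2)(+2.83) / 0.0592 = 95.6.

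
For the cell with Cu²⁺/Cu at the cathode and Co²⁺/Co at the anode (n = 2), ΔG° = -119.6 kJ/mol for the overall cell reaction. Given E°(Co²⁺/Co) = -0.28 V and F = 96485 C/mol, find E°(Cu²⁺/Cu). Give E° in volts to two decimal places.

+0.34 V

E°cell = −ΔG°/(nF) = −(-119.6×10³)/((2)(96485)) = +0.620 V.
Since Cu²⁺/Cu is the cathode and Co²⁺/Co the anode, E°cell = E°(Cu²⁺/Cu) − E°(Co²⁺/Co).
So E°(Cu²⁺/Cu) = E°cell + E°(Co²⁺/Co) = +0.620 + (-0.28) = +0.34 V.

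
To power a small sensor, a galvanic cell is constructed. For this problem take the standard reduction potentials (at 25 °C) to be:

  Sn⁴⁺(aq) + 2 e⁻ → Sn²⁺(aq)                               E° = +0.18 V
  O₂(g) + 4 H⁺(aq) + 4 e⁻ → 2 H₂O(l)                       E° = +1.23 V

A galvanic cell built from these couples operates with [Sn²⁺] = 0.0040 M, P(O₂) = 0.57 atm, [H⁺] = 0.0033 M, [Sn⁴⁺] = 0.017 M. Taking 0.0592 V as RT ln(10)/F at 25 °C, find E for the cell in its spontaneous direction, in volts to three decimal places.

+0.881 V

O₂/H₂O is the cathode (higher E°), Sn⁴⁺/Sn²⁺ the anode: E°cell = +1.23 − (+0.18) = +1.05 V, n = 4.
Overall: O₂(g) + 4 H⁺(aq) + 2 Sn²⁺(aq) → 2 H₂O(l) + 2 Sn⁴⁺(aq)
Q = [Sn⁴⁺]^2 / (P(O₂)·[H⁺]^4·[Sn²⁺]^2); log Q = 11.427.
E = E° − (0.0592/n) log Q = +1.05 − (0.0592/4)(11.427) = +0.881 V.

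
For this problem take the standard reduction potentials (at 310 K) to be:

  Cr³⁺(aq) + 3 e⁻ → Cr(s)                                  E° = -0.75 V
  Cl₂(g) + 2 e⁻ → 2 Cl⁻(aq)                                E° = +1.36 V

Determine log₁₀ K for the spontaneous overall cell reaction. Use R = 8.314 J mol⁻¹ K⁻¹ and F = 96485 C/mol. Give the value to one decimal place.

Cathode: Cl₂/Cl⁻; anode: Cr³⁺/Cr. E°cell = (+1.36) − (-0.75) = +2.11 V, with n = 6.
ΔG° = −nFE° = −RT ln K, so ln K = nFE°/(RT) = (6)(96485)(+2.11) / ((8.314)(310)) = 473.938.
log₁₀ K = 473.938 / ln 10 = 205.8.

205.8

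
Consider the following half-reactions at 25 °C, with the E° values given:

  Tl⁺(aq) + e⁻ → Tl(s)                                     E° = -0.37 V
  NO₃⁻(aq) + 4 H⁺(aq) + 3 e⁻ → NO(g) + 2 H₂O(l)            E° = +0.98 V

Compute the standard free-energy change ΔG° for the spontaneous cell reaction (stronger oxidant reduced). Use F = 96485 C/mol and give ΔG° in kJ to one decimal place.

-390.8 kJ

NO₃⁻/NO (E° = +0.98 V) is the cathode; Tl⁺/Tl (E° = -0.37 V) is the anode, so E°cell = +1.35 V.
Balancing electrons gives n = 3 (lcm of 3 and 1).
ΔG° = −nFE° = −(3)(96485)(+1.35) = -390,764 J = -390.8 kJ.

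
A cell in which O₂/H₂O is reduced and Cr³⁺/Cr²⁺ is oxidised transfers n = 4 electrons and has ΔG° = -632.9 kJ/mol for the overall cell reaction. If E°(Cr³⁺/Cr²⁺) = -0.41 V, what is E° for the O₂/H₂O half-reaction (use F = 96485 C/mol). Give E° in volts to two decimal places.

+1.23 V

E°cell = −ΔG°/(nF) = −(-632.9×10³)/((4)(96485)) = +1.640 V.
Since O₂/H₂O is the cathode and Cr³⁺/Cr²⁺ the anode, E°cell = E°(O₂/H₂O) − E°(Cr³⁺/Cr²⁺).
So E°(O₂/H₂O) = E°cell + E°(Cr³⁺/Cr²⁺) = +1.640 + (-0.41) = +1.23 V.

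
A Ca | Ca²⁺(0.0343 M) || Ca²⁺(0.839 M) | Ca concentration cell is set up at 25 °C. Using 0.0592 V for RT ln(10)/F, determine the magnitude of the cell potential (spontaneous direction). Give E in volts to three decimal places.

+0.041 V

For a concentration cell E°cell = 0. The 0.839 M side is the cathode (reduction is favoured where [Ca²⁺] is higher).
With n = 2, E = −(0.0592/2) log([Ca²⁺]ₐₙ/[Ca²⁺]꜀ₐₜ) = −(0.0592/2) log(0.0343/0.839) = −(0.0592/2)(-1.388) = +0.041 V.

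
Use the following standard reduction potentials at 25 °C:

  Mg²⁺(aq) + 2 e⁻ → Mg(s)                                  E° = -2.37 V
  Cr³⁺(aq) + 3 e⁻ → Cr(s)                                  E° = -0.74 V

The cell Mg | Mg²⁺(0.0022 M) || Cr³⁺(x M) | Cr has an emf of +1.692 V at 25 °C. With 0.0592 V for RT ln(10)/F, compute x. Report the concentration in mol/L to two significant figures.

0.14 M

Cr³⁺/Cr is the cathode, Mg²⁺/Mg the anode: E°cell = +1.63 V, n = 6.
Overall reaction: 2 Cr³⁺(aq) + 3 Mg(s) → 2 Cr(s) + 3 Mg²⁺(aq); Q = [Mg²⁺]^3/[Cr³⁺]^2.
From E = E° − (0.0592/n) log Q: log Q = (E° − E)·n/0.0592 = (+1.63 − (+1.692))·6/0.0592 = -6.2838.
So 2·log[Cr³⁺] = 3·log(0.0022) − log Q = -7.9727 − (-6.2838) = -1.6889; log[Cr³⁺] = -1.6889 / 2 = -0.8445; [Cr³⁺] = 10^(-0.8445) ≈ 0.14 M.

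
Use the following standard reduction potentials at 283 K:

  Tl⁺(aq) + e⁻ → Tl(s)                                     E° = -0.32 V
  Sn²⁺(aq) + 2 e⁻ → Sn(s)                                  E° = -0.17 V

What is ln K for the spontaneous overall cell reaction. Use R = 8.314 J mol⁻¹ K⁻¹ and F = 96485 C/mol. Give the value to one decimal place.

Cathode: Sn²⁺/Sn; anode: Tl⁺/Tl. E°cell = (-0.17) − (-0.32) = +0.15 V, with n = 2.
ΔG° = −nFE° = −RT ln K, so ln K = nFE°/(RT) = (2)(96485)(+0.15) / ((8.314)(283)) = 12.302.

12.3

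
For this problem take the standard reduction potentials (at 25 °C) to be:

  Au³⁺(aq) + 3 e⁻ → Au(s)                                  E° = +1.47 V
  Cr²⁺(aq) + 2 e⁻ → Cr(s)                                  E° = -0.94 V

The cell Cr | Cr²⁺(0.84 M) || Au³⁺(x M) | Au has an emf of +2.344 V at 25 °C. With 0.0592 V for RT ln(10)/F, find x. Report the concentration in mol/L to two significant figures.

Au³⁺/Au is the cathode, Cr²⁺/Cr the anode: E°cell = +2.41 V, n = 6.
Overall reaction: 2 Au³⁺(aq) + 3 Cr(s) → 2 Au(s) + 3 Cr²⁺(aq); Q = [Cr²⁺]^3/[Au³⁺]^2.
From E = E° − (0.0592/n) log Q: log Q = (E° − E)·n/0.0592 = (+2.41 − (+2.344))·6/0.0592 = 6.6892.
So 2·log[Au³⁺] = 3·log(0.84) − log Q = -0.2272 − (6.6892) = -6.9164; log[Au³⁺] = -6.9164 / 2 = -3.4582; [Au³⁺] = 10^(-3.4582) ≈ 0.00035 M.

0.00035 M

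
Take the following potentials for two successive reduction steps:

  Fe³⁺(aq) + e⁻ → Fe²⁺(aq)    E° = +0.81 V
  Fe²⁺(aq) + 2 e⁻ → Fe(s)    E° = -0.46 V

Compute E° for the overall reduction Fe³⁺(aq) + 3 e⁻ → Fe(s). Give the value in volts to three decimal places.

Standard free energies of sequential steps add: ΔG°₃ = ΔG°₁ + ΔG°₂, so n₃E°₃ = n₁E°₁ + n₂E°₂.
E°₃ = (1×+0.81 + 2×-0.46) / 3 = (-0.110) / 3 = -0.037 V.

-0.037 V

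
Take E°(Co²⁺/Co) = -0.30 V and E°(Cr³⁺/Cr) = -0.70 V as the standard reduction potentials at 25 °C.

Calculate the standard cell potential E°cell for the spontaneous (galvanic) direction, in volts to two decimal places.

The Co²⁺/Co couple has the higher reduction potential, so it is the cathode; Cr³⁺/Cr is oxidised at the anode.
E°cell = E°(cathode) − E°(anode) = (-0.30) − (-0.70) = +0.40 V.
Since E°cell > 0, the reaction is spontaneous under standard conditions.

+0.40 V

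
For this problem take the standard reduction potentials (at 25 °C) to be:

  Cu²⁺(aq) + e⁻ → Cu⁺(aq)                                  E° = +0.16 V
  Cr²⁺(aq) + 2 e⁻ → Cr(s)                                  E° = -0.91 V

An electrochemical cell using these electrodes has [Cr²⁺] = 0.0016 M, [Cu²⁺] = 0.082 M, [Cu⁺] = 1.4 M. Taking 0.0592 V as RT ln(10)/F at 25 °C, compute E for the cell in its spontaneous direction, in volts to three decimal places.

Cu²⁺/Cu⁺ is the cathode (higher E°), Cr²⁺/Cr the anode: E°cell = +0.16 − (-0.91) = +1.07 V, n = 2.
Overall: 2 Cu²⁺(aq) + Cr(s) → 2 Cu⁺(aq) + Cr²⁺(aq)
Q = [Cu⁺]^2·[Cr²⁺] / ([Cu²⁺]^2); log Q = -0.331.
E = E° − (0.0592/n) log Q = +1.07 − (0.0592/2)(-0.331) = +1.080 V.

+1.080 V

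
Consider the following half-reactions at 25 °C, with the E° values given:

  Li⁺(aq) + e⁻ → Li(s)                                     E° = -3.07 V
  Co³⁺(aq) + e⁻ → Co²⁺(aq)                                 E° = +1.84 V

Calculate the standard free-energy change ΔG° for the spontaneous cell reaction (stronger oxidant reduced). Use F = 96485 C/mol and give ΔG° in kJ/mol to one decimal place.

-473.7 kJ/mol

Co³⁺/Co²⁺ (E° = +1.84 V) is the cathode; Li⁺/Li (E° = -3.07 V) is the anode, so E°cell = +4.91 V.
Balancing electrons gives n = 1 (lcm of 1 and 1).
ΔG° = −nFE° = −(1)(96485)(+4.91) = -473,741 J = -473.7 kJ/mol.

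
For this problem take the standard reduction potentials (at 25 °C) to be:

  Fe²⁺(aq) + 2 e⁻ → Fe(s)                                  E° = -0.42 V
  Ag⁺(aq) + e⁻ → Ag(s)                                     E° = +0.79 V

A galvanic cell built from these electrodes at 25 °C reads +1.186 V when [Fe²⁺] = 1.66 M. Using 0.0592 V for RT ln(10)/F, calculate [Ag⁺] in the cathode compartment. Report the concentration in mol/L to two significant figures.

Ag⁺/Ag is the cathode, Fe²⁺/Fe the anode: E°cell = +1.21 V, n = 2.
Overall reaction: 2 Ag⁺(aq) + Fe(s) → 2 Ag(s) + Fe²⁺(aq); Q = [Fe²⁺]^1/[Ag⁺]^2.
From E = E° − (0.0592/n) log Q: log Q = (E° − E)·n/0.0592 = (+1.21 − (+1.186))·2/0.0592 = 0.8108.
So 2·log[Ag⁺] = 1·log(1.66) − log Q = 0.2201 − (0.8108) = -0.5907; log[Ag⁺] = -0.5907 / 2 = -0.2954; [Ag⁺] = 10^(-0.2954) ≈ 0.51 M.

0.51 M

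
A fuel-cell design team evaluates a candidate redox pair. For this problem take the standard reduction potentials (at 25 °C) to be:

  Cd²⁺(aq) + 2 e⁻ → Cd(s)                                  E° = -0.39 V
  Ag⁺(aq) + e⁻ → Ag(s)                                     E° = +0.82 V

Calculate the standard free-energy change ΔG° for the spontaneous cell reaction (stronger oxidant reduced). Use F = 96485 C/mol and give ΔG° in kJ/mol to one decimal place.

Ag⁺/Ag (E° = +0.82 V) is the cathode; Cd²⁺/Cd (E° = -0.39 V) is the anode, so E°cell = +1.21 V.
Balancing electrons gives n = 2 (lcm of 1 and 2).
ΔG° = −nFE° = −(2)(96485)(+1.21) = -233,494 J = -233.5 kJ/mol.

-233.5 kJ/mol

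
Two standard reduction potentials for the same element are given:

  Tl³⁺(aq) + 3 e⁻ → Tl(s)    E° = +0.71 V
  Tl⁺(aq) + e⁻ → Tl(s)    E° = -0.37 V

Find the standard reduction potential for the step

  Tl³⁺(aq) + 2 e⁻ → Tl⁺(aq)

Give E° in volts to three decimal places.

+1.250 V

Sequential free energies add, so n₃E°₃ = n₁E°₁ + n₂E°₂.
With n₃ = 3, and the known step contributing 1×(-0.37) V, the unknown satisfies 2·E° = 3×(+0.71) − 1×(-0.37) = +2.500.
E° = +2.500 / 2 = +1.250 V.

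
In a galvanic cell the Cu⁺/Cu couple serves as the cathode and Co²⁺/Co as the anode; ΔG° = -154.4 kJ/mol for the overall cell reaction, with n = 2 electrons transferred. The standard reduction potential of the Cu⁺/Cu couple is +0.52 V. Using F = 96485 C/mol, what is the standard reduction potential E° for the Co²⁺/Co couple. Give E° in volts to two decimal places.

-0.28 V

E°cell = −ΔG°/(nF) = −(-154.4×10³)/((2)(96485)) = +0.800 V.
Since Cu⁺/Cu is the cathode and Co²⁺/Co the anode, E°cell = E°(Cu⁺/Cu) − E°(Co²⁺/Co).
So E°(Co²⁺/Co) = E°(Cu⁺/Cu) − E°cell = (+0.52) − (+0.800) = -0.28 V.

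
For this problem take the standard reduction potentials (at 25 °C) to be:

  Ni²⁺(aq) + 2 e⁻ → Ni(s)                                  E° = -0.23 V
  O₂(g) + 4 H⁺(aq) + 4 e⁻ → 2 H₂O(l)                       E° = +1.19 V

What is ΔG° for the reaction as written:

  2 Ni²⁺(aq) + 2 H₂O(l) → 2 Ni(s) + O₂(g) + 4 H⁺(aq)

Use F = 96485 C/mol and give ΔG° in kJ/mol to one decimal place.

As written, Ni²⁺/Ni is reduced (cathode) and O₂/H₂O is oxidised (anode), so E°cell = (-0.23) − (+1.19) = -1.42 V.
Balancing electrons gives n = 4.
ΔG° = −nFE° = −(4)(96485)(-1.42) = 548,035 J = +548.0 kJ/mol.

+548.0 kJ/mol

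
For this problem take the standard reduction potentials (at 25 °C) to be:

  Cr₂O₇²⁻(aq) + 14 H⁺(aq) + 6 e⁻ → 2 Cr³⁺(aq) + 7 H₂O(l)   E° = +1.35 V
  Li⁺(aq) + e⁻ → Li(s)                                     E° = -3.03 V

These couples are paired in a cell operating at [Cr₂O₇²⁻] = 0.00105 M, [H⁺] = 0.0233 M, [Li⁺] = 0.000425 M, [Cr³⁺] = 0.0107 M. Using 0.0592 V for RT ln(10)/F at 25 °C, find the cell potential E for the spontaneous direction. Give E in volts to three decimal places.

+4.364 V

Cr₂O₇²⁻/Cr³⁺ is the cathode (higher E°), Li⁺/Li the anode: E°cell = +1.35 − (-3.03) = +4.38 V, n = 6.
Overall: Cr₂O₇²⁻(aq) + 14 H⁺(aq) + 6 Li(s) → 2 Cr³⁺(aq) + 7 H₂O(l) + 6 Li⁺(aq)
Q = [Cr³⁺]^2·[Li⁺]^6 / ([Cr₂O₇²⁻]·[H⁺]^14); log Q = 1.665.
E = E° − (0.0592/n) log Q = +4.38 − (0.0592/6)(1.665) = +4.364 V.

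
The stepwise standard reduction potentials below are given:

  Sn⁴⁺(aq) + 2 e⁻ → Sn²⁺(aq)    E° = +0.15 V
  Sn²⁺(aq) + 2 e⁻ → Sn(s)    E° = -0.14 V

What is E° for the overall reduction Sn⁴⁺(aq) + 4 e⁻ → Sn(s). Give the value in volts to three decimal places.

+0.005 V

Standard free energies of sequential steps add: ΔG°₃ = ΔG°₁ + ΔG°₂, so n₃E°₃ = n₁E°₁ + n₂E°₂.
E°₃ = (2×+0.15 + 2×-0.14) / 4 = (+0.020) / 4 = +0.005 V.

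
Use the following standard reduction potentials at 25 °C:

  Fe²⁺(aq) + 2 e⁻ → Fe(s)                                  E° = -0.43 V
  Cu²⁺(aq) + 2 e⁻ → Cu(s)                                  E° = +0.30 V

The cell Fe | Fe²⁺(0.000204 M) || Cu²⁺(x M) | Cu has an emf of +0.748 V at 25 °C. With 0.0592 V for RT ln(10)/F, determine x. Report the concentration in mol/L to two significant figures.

0.00083 M

Cu²⁺/Cu is the cathode, Fe²⁺/Fe the anode: E°cell = +0.73 V, n = 2.
Overall reaction: Cu²⁺(aq) + Fe(s) → Cu(s) + Fe²⁺(aq); Q = [Fe²⁺]^1/[Cu²⁺]^1.
From E = E° − (0.0592/n) log Q: log Q = (E° − E)·n/0.0592 = (+0.73 − (+0.748))·2/0.0592 = -0.6081.
So 1·log[Cu²⁺] = 1·log(0.000204) − log Q = -3.6904 − (-0.6081) = -3.0823; [Cu²⁺] = 10^(-3.0823) ≈ 0.00083 M.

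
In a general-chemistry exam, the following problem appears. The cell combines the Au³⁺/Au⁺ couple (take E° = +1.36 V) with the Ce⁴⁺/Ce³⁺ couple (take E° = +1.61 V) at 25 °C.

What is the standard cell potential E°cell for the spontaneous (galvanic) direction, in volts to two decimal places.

+0.25 V

The Ce⁴⁺/Ce³⁺ couple has the higher reduction potential, so it is the cathode; Au³⁺/Au⁺ is oxidised at the anode.
E°cell = E°(cathode) − E°(anode) = (+1.61) − (+1.36) = +0.25 V.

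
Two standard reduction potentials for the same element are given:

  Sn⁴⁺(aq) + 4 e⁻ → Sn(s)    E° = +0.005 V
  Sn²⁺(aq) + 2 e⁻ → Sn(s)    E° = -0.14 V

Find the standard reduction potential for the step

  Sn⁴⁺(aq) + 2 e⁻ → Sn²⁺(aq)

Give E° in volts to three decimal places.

Sequential free energies add, so n₃E°₃ = n₁E°₁ + n₂E°₂.
With n₃ = 4, and the known step contributing 2×(-0.14) V, the unknown satisfies 2·E° = 4×(+0.005) − 2×(-0.14) = +0.300.
E° = +0.300 / 2 = +0.150 V.

+0.150 V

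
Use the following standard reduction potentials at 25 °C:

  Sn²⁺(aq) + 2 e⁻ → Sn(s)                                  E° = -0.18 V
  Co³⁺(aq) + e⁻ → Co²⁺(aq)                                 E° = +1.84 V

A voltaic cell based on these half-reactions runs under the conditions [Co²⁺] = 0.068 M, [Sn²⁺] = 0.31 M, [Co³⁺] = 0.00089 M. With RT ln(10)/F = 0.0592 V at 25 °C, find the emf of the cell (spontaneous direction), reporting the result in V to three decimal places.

Co³⁺/Co²⁺ is the cathode (higher E°), Sn²⁺/Sn the anode: E°cell = +1.84 − (-0.18) = +2.02 V, n = 2.
Overall: 2 Co³⁺(aq) + Sn(s) → 2 Co²⁺(aq) + Sn²⁺(aq)
Q = [Co²⁺]^2·[Sn²⁺] / ([Co³⁺]^2); log Q = 3.258.
E = E° − (0.0592/n) log Q = +2.02 − (0.0592/2)(3.258) = +1.924 V.

+1.924 V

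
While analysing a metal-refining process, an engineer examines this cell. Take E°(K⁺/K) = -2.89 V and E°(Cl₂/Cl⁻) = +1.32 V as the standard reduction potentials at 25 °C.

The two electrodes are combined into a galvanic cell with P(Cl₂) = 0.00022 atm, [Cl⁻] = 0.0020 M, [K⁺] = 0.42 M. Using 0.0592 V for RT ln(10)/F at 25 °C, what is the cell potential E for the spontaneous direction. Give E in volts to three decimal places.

+4.284 V

Cl₂/Cl⁻ is the cathode (higher E°), K⁺/K the anode: E°cell = +1.32 − (-2.89) = +4.21 V, n = 2.
Overall: Cl₂(g) + 2 K(s) → 2 Cl⁻(aq) + 2 K⁺(aq)
Q = [Cl⁻]^2·[K⁺]^2 / (P(Cl₂)); log Q = -2.494.
E = E° − (0.0592/n) log Q = +4.21 − (0.0592/2)(-2.494) = +4.284 V.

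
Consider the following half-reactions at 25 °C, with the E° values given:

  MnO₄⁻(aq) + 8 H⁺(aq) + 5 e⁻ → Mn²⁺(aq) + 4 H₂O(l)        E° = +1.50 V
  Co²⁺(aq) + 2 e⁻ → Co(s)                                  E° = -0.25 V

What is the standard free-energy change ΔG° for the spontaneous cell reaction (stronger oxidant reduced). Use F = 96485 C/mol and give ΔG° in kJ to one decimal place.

-1688.5 kJ

MnO₄⁻/Mn²⁺ (E° = +1.50 V) is the cathode; Co²⁺/Co (E° = -0.25 V) is the anode, so E°cell = +1.75 V.
Balancing electrons gives n = 10 (lcm of 5 and 2).
ΔG° = −nFE° = −(10)(96485)(+1.75) = -1,688,488 J = -1688.5 kJ.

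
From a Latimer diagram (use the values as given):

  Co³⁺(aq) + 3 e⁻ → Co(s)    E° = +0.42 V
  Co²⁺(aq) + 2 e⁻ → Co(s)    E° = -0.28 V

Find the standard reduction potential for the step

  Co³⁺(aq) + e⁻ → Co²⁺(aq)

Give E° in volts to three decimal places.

Sequential free energies add, so n₃E°₃ = n₁E°₁ + n₂E°₂.
With n₃ = 3, and the known step contributing 2×(-0.28) V, the unknown satisfies 1·E° = 3×(+0.42) − 2×(-0.28) = +1.820.
E° = +1.820 / 1 = +1.820 V.

+1.820 V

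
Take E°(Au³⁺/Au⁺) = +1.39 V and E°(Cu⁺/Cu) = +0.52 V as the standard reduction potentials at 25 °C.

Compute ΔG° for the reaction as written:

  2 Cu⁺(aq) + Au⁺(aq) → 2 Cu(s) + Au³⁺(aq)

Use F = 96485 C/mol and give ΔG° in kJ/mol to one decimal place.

+167.9 kJ/mol

As written, Cu⁺/Cu is reduced (cathode) and Au³⁺/Au⁺ is oxidised (anode), so E°cell = (+0.52) − (+1.39) = -0.87 V.
Balancing electrons gives n = 2.
ΔG° = −nFE° = −(2)(96485)(-0.87) = 167,884 J = +167.9 kJ/mol.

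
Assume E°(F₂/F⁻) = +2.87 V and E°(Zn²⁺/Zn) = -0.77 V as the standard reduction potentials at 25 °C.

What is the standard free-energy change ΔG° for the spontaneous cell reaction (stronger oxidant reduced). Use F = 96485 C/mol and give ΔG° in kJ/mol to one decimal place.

F₂/F⁻ (E° = +2.87 V) is the cathode; Zn²⁺/Zn (E° = -0.77 V) is the anode, so E°cell = +3.64 V.
Balancing electrons gives n = 2 (lcm of 2 and 2).
ΔG° = −nFE° = −(2)(96485)(+3.64) = -702,411 J = -702.4 kJ/mol.

-702.4 kJ/mol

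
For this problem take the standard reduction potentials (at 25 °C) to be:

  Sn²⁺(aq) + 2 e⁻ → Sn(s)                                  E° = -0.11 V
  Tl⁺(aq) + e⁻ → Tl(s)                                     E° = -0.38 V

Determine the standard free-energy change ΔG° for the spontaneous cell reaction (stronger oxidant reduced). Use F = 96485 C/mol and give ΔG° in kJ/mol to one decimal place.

Sn²⁺/Sn (E° = -0.11 V) is the cathode; Tl⁺/Tl (E° = -0.38 V) is the anode, so E°cell = +0.27 V.
Balancing electrons gives n = 2 (lcm of 2 and 1).
ΔG° = −nFE° = −(2)(96485)(+0.27) = -52,102 J = -52.1 kJ/mol.

-52.1 kJ/mol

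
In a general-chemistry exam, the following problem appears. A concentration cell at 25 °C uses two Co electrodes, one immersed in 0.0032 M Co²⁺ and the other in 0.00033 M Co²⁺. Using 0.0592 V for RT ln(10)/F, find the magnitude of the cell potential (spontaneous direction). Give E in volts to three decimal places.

+0.029 V

For a concentration cell E°cell = 0. The 0.0032 M side is the cathode (reduction is favoured where [Co²⁺] is higher).
With n = 2, E = −(0.0592/2) log([Co²⁺]ₐₙ/[Co²⁺]꜀ₐₜ) = −(0.0592/2) log(0.00033/0.0032) = −(0.0592/2)(-0.987) = +0.029 V.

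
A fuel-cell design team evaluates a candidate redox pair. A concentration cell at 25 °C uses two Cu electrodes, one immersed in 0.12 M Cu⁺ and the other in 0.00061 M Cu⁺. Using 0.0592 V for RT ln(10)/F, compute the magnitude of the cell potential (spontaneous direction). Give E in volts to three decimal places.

+0.136 V

For a concentration cell E°cell = 0. The 0.12 M side is the cathode (reduction is favoured where [Cu⁺] is higher).
With n = 1, E = −(0.0592/1) log([Cu⁺]ₐₙ/[Cu⁺]꜀ₐₜ) = −(0.0592/1) log(0.00061/0.12) = −(0.0592/1)(-2.294) = +0.136 V.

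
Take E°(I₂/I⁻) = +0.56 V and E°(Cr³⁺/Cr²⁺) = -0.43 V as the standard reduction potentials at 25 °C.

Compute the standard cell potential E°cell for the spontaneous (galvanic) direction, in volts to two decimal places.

+0.99 V

The I₂/I⁻ couple has the higher reduction potential, so it is the cathode; Cr³⁺/Cr²⁺ is oxidised at the anode.
E°cell = E°(cathode) − E°(anode) = (+0.56) − (-0.43) = +0.99 V.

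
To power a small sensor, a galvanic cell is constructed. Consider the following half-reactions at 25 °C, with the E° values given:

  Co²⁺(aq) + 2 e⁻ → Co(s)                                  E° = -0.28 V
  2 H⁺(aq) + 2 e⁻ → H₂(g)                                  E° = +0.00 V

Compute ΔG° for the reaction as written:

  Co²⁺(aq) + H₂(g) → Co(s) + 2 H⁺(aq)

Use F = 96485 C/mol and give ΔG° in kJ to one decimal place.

+54.0 kJ

As written, Co²⁺/Co is reduced (cathode) and H⁺/H₂ is oxidised (anode), so E°cell = (-0.28) − (+0.00) = -0.28 V.
Balancing electrons gives n = 2.
ΔG° = −nFE° = −(2)(96485)(-0.28) = 54,032 J = +54.0 kJ.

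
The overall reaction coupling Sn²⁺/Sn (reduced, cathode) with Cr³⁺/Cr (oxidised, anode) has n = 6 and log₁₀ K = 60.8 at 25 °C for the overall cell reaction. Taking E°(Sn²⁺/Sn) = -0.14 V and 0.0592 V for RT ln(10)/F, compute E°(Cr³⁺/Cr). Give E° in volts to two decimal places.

E°cell = (0.0592/n)·log K = (0.0592/6)(60.8) = +0.600 V.
Since Sn²⁺/Sn is the cathode and Cr³⁺/Cr the anode, E°cell = E°(Sn²⁺/Sn) − E°(Cr³⁺/Cr).
So E°(Cr³⁺/Cr) = E°(Sn²⁺/Sn) − E°cell = (-0.14) − (+0.600) = -0.74 V.

-0.74 V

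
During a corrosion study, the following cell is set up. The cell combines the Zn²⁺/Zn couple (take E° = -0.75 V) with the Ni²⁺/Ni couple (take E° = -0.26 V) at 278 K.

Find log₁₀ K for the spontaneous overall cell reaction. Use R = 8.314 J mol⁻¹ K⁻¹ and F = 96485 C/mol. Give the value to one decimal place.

Cathode: Ni²⁺/Ni; anode: Zn²⁺/Zn. E°cell = (-0.26) − (-0.75) = +0.49 V, with n = 2.
ΔG° = −nFE° = −RT ln K, so ln K = nFE°/(RT) = (2)(96485)(+0.49) / ((8.314)(278)) = 40.910.
log₁₀ K = 40.910 / ln 10 = 17.8.

17.8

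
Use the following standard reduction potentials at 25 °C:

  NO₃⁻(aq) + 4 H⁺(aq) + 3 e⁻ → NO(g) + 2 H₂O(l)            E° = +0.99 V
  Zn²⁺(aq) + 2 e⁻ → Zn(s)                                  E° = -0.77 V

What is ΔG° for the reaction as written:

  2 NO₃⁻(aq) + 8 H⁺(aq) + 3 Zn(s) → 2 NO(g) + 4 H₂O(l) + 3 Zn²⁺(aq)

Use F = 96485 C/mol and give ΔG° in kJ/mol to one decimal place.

As written, NO₃⁻/NO is reduced (cathode) and Zn²⁺/Zn is oxidised (anode), so E°cell = (+0.99) − (-0.77) = +1.76 V.
Balancing electrons gives n = 6.
ΔG° = −nFE° = −(6)(96485)(+1.76) = -1,018,882 J = -1018.9 kJ/mol.

-1018.9 kJ/mol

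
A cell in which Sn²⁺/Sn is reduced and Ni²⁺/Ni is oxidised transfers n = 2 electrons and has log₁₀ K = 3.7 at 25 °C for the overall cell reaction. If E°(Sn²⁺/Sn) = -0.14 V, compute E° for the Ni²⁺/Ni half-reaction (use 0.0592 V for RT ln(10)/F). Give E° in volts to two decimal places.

-0.25 V

E°cell = (0.0592/n)·log K = (0.0592/2)(3.7) = +0.110 V.
Since Sn²⁺/Sn is the cathode and Ni²⁺/Ni the anode, E°cell = E°(Sn²⁺/Sn) − E°(Ni²⁺/Ni).
So E°(Ni²⁺/Ni) = E°(Sn²⁺/Sn) − E°cell = (-0.14) − (+0.110) = -0.25 V.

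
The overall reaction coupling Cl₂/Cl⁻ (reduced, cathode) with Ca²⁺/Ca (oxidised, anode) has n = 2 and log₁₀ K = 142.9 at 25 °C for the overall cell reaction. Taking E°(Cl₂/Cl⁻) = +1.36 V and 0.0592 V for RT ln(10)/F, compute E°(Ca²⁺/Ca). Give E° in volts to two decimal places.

-2.87 V

E°cell = (0.0592/n)·log K = (0.0592/2)(142.9) = +4.230 V.
Since Cl₂/Cl⁻ is the cathode and Ca²⁺/Ca the anode, E°cell = E°(Cl₂/Cl⁻) − E°(Ca²⁺/Ca).
So E°(Ca²⁺/Ca) = E°(Cl₂/Cl⁻) − E°cell = (+1.36) − (+4.230) = -2.87 V.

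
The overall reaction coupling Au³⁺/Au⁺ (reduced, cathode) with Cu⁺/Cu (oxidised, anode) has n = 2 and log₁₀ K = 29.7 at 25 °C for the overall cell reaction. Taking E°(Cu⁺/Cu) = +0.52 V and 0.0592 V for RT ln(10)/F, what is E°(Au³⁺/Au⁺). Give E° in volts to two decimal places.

+1.40 V

E°cell = (0.0592/n)·log K = (0.0592/2)(29.7) = +0.879 V.
Since Au³⁺/Au⁺ is the cathode and Cu⁺/Cu the anode, E°cell = E°(Au³⁺/Au⁺) − E°(Cu⁺/Cu).
So E°(Au³⁺/Au⁺) = E°cell + E°(Cu⁺/Cu) = +0.879 + (+0.52) = +1.40 V.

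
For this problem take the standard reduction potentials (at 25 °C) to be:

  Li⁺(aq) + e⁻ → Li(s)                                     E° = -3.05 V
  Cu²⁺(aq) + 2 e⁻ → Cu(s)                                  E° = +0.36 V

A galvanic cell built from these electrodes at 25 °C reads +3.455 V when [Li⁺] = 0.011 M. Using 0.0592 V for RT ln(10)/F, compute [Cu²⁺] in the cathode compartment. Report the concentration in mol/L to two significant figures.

0.0040 M

Cu²⁺/Cu is the cathode, Li⁺/Li the anode: E°cell = +3.41 V, n = 2.
Overall reaction: Cu²⁺(aq) + 2 Li(s) → Cu(s) + 2 Li⁺(aq); Q = [Li⁺]^2/[Cu²⁺]^1.
From E = E° − (0.0592/n) log Q: log Q = (E° − E)·n/0.0592 = (+3.41 − (+3.455))·2/0.0592 = -1.5203.
So 1·log[Cu²⁺] = 2·log(0.011) − log Q = -3.9172 − (-1.5203) = -2.3969; [Cu²⁺] = 10^(-2.3969) ≈ 0.0040 M.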